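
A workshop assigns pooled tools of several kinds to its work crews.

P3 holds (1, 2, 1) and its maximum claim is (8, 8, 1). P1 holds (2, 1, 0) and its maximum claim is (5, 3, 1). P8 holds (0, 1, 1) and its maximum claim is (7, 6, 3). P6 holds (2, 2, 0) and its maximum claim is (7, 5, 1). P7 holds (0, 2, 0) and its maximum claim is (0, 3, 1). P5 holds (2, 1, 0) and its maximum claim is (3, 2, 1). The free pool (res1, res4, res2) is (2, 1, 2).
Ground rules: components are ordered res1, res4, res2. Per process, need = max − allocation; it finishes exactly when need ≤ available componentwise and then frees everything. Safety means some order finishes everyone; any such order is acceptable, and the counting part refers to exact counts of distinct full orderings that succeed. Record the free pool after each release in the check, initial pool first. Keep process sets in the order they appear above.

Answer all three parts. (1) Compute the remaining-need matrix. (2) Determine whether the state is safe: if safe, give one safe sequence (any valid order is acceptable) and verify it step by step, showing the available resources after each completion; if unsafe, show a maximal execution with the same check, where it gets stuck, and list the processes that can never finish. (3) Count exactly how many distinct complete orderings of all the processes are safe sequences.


(1) Outstanding need per process (order res1, res4, res2):
  P3: (7, 6, 0)
  P1: (3, 2, 1)
  P8: (7, 5, 2)
  P6: (5, 3, 1)
  P7: (0, 1, 1)
  P5: (1, 1, 1)
(2) The state is SAFE; one workable sequence: P5, P7, P1, P6, P3, P8.
Key observation: the first exact fit in this order is P5 — it needs (1, 1, 1) with (2, 1, 2) free, meeting a requested resource to the last unit.
Walking it through:
  pool = (2, 1, 2)
  run P5 (needs (1, 1, 1), free (2, 1, 2)); after release of (2, 1, 0) the pool is (4, 2, 2)
  run P7 (needs (0, 1, 1), free (4, 2, 2)); after release of (0, 2, 0) the pool is (4, 4, 2)
  run P1 (needs (3, 2, 1), free (4, 4, 2)); after release of (2, 1, 0) the pool is (6, 5, 2)
  run P6 (needs (5, 3, 1), free (6, 5, 2)); after release of (2, 2, 0) the pool is (8, 7, 2)
  run P3 (needs (7, 6, 0), free (8, 7, 2)); after release of (1, 2, 1) the pool is (9, 9, 3)
  run P8 (needs (7, 5, 2), free (9, 9, 3)); after release of (0, 1, 1) the pool is (9, 10, 4)
(3) Precisely 10 of the possible complete orderings are safe sequences.


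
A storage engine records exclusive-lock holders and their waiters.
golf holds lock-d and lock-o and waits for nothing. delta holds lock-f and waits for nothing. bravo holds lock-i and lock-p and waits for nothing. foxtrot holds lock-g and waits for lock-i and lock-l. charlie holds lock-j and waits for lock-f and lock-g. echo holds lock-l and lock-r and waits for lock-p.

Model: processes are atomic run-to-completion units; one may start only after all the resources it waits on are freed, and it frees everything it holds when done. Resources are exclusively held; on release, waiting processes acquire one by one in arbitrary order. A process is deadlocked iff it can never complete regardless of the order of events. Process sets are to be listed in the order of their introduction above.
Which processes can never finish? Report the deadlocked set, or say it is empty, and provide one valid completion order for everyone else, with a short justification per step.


The deadlocked set is empty.
Key observation: every chain of waits terminates; starting from the processes that wait on nothing, all the rest unlock in turn.
One completion order for the rest: bravo, echo, foxtrot, delta, charlie, golf.
Verifying each step:
  bravo waits on nothing -> runs at once and releases lock-i and lock-p
  echo waits on lock-p — all released -> runs and releases lock-l and lock-r
  foxtrot waits on lock-i and lock-l — all released -> runs and releases lock-g
  delta waits on nothing -> runs at once and releases lock-f
  charlie waits on lock-f and lock-g — all released -> runs and releases lock-j
  golf waits on nothing -> runs at once and releases lock-d and lock-o


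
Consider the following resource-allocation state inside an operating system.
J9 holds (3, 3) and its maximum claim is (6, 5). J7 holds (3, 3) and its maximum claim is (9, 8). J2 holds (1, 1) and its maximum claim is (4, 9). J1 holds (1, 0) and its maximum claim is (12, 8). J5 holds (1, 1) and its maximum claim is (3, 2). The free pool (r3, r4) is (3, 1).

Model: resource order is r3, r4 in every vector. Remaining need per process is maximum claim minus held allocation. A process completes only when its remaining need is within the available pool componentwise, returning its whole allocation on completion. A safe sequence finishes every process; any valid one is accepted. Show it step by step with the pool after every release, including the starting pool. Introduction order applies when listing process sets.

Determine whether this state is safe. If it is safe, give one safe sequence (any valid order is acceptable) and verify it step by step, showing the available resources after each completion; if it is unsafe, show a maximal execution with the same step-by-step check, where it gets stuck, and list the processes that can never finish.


SAFE, for example via the order J5, J9, J7, J2, J1.
Key observation: at J5 the run first touches a limit — (2, 1) against (3, 1), exact on a resource it actually requests.
Walking it through:
  pool = (3, 1)
  J5 needs (2, 1) <= (3, 1) -> finishes; pool += (1, 1) = (4, 2)
  J9 needs (3, 2) <= (4, 2) -> finishes; pool += (3, 3) = (7, 5)
  J7 needs (6, 5) <= (7, 5) -> finishes; pool += (3, 3) = (10, 8)
  J2 needs (3, 8) <= (10, 8) -> finishes; pool += (1, 1) = (11, 9)
  J1 needs (11, 8) <= (11, 9) -> finishes; pool += (1, 0) = (12, 9)


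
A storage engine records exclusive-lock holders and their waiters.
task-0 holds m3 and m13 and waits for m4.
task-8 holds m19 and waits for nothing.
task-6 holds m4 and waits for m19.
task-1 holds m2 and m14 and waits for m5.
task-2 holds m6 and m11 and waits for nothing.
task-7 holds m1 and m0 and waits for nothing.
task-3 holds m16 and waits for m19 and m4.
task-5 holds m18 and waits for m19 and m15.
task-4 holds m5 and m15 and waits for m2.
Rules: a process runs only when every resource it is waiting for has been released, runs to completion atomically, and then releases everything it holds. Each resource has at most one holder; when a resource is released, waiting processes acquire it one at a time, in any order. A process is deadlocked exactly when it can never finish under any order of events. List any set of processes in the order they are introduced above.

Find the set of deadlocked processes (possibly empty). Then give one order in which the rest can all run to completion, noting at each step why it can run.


The deadlocked set is task-1, task-5 and task-4.
Key observation: task-1 -> task-4 -> task-1 is a circular wait — nothing in it can go first; task-5 waits into the deadlock from upstream.
The rest can finish in the order task-8, task-6, task-2, task-0, task-3, task-7.
Walking it through:
  task-8 waits on nothing -> runs at once and releases m19
  task-6 waits on m19 — all released -> runs and releases m4
  task-2 waits on nothing -> runs at once and releases m6 and m11
  task-0 waits on m4 — all released -> runs and releases m3 and m13
  task-3 waits on m19 and m4 — all released -> runs and releases m16
  task-7 waits on nothing -> runs at once and releases m1 and m0


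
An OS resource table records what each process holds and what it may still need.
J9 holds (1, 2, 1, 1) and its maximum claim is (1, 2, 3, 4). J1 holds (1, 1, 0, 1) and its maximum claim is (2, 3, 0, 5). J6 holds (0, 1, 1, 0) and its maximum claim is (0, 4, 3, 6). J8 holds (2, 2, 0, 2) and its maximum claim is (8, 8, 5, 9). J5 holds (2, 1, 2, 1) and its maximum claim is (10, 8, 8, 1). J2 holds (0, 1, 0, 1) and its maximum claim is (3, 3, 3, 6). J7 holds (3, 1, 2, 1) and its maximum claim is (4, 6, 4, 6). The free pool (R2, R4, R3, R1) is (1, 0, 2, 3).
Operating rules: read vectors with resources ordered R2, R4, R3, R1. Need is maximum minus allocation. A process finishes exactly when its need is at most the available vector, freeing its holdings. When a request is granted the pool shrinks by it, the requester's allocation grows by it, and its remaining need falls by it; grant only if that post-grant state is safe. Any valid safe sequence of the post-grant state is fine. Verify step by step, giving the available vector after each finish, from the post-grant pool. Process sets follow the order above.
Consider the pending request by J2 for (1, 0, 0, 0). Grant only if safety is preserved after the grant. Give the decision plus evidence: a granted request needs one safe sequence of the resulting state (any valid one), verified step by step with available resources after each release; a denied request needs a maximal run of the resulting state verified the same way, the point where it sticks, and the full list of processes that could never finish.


GRANT — the state after the grant stays safe, e.g. via J9, J1, J2, J6, J7, J8, J5.
Key observation: after the grant the pool drops to (0, 0, 2, 3), which still lets J9 finish first and unwind the rest.
Verifying the post-grant state step by step:
  pool = (0, 0, 2, 3)
  run J9 (needs (0, 0, 2, 3), free (0, 0, 2, 3)); after release of (1, 2, 1, 1) the pool is (1, 2, 3, 4)
  run J1 (needs (1, 2, 0, 4), free (1, 2, 3, 4)); after release of (1, 1, 0, 1) the pool is (2, 3, 3, 5)
  run J2 (needs (2, 2, 3, 5), free (2, 3, 3, 5)); after release of (1, 1, 0, 1) the pool is (3, 4, 3, 6)
  run J6 (needs (0, 3, 2, 6), free (3, 4, 3, 6)); after release of (0, 1, 1, 0) the pool is (3, 5, 4, 6)
  run J7 (needs (1, 5, 2, 5), free (3, 5, 4, 6)); after release of (3, 1, 2, 1) the pool is (6, 6, 6, 7)
  run J8 (needs (6, 6, 5, 7), free (6, 6, 6, 7)); after release of (2, 2, 0, 2) the pool is (8, 8, 6, 9)
  run J5 (needs (8, 7, 6, 0), free (8, 8, 6, 9)); after release of (2, 1, 2, 1) the pool is (10, 9, 8, 10)


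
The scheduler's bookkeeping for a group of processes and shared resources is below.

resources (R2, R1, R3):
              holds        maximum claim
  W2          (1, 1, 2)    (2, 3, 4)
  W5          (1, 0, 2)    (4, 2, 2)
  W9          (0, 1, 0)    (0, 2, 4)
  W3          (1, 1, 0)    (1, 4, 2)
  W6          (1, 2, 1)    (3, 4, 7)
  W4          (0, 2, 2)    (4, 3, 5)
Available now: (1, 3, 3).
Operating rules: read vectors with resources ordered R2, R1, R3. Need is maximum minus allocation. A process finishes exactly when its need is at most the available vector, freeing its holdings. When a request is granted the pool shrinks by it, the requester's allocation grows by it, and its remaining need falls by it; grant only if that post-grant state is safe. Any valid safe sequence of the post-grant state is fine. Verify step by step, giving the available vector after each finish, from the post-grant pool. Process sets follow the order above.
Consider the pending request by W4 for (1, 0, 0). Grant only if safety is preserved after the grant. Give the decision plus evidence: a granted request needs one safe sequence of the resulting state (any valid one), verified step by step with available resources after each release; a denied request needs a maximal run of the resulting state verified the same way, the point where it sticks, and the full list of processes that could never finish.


DENY: after the grant no complete ordering would exist.
Key observation: after W3, W2, W9 the pool peaks at (2, 6, 5), and each blocked process is short somewhere: W5 on R2; W6 on R3; W4 on R2.
On the post-grant state, W3, W2, W9 is a maximal run — nothing extends it. Verifying each step:
  pool = (0, 3, 3)
  W3: need (0, 3, 2) fits (0, 3, 3); releases (1, 1, 0), pool now (1, 4, 3)
  W2: need (1, 2, 2) fits (1, 4, 3); releases (1, 1, 2), pool now (2, 5, 5)
  W9: need (0, 1, 4) fits (2, 5, 5); releases (0, 1, 0), pool now (2, 6, 5)
  W5 cannot run: need (3, 2, 0) vs free (2, 6, 5) (insufficient R2)
  W6 cannot run: need (2, 2, 6) vs free (2, 6, 5) (insufficient R3)
  W4 cannot run: need (3, 1, 3) vs free (2, 6, 5) (insufficient R2)
Processes that could never finish after the grant: W5, W6 and W4.


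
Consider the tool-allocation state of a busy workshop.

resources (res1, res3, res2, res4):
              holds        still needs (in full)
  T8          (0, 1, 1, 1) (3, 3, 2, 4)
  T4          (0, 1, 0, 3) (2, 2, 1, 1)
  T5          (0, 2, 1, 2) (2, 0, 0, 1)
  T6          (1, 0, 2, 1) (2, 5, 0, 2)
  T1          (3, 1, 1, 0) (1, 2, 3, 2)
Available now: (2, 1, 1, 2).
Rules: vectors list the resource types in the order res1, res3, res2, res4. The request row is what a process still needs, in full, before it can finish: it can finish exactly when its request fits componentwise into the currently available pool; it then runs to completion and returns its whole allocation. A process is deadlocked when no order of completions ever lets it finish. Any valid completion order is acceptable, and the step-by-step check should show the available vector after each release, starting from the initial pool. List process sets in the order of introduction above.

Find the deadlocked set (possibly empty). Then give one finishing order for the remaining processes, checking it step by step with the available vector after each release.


Deadlocked set: T8, T6 and T1.
Key observation: after T5, T4 the pool peaks at (2, 4, 2, 7), and each blocked process is short somewhere: T8 on res1; T6 on res3; T1 on res2.
A valid finishing order for the others: T5, T4. Step-by-step check:
  pool = (2, 1, 1, 2)
  T5: need (2, 0, 0, 1) fits (2, 1, 1, 2); releases (0, 2, 1, 2), pool now (2, 3, 2, 4)
  T4: need (2, 2, 1, 1) fits (2, 3, 2, 4); releases (0, 1, 0, 3), pool now (2, 4, 2, 7)
The stuck group stays short no matter what:
  T8 cannot run: need (3, 3, 2, 4) vs free (2, 4, 2, 7) (insufficient res1)
  T6 cannot run: need (2, 5, 0, 2) vs free (2, 4, 2, 7) (insufficient res3)
  T1 cannot run: need (1, 2, 3, 2) vs free (2, 4, 2, 7) (insufficient res2)


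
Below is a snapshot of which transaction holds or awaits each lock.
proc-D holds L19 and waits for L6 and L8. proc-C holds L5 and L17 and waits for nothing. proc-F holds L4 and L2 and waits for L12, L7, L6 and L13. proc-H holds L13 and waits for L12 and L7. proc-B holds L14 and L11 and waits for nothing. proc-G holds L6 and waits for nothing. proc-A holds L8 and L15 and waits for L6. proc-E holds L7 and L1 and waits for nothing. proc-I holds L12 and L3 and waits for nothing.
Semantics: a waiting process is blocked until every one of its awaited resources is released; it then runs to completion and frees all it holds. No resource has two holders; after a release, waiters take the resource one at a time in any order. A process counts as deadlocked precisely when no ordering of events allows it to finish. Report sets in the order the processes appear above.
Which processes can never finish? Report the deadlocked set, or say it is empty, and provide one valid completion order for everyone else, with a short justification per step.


No process is deadlocked.
Key observation: the wait graph is acyclic; completion cascades from the unblocked processes through everyone else.
The rest can finish in the order proc-E, proc-C, proc-I, proc-B, proc-G, proc-H, proc-F, proc-A, proc-D.
Step-by-step check:
  proc-E waits on nothing -> runs at once and releases L7 and L1
  proc-C waits on nothing -> runs at once and releases L5 and L17
  proc-I waits on nothing -> runs at once and releases L12 and L3
  proc-B waits on nothing -> runs at once and releases L14 and L11
  proc-G waits on nothing -> runs at once and releases L6
  run proc-H (all its waits — L12 and L7 — are resolved); releases L13
  run proc-F (all its waits — L12, L7, L6 and L13 — are resolved); releases L4 and L2
  run proc-A (all its waits — L6 — are resolved); releases L8 and L15
  run proc-D (all its waits — L6 and L8 — are resolved); releases L19


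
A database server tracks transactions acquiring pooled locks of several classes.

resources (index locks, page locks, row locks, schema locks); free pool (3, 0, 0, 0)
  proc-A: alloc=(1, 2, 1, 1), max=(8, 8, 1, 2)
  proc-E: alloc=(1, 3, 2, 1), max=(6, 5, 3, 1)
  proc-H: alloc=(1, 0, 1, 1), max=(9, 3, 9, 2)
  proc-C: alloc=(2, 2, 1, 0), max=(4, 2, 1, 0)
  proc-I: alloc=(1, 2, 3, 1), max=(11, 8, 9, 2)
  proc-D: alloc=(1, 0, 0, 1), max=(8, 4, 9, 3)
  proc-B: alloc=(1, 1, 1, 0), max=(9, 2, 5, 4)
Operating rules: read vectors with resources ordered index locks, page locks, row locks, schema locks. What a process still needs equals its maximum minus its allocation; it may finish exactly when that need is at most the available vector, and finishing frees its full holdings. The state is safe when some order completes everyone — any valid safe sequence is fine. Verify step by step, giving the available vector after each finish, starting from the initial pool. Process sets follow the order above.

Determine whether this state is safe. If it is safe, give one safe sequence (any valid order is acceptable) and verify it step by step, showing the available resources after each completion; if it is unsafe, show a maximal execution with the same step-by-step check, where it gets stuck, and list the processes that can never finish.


The state is UNSAFE.
Key observation: even finishing proc-C, proc-E leaves just (6, 5, 3, 1) free — too little index locks for any of the remaining processes.
Going as far as possible: proc-C, proc-E; after that, nothing fits. Walking it through:
  pool = (3, 0, 0, 0)
  proc-C needs (2, 0, 0, 0) <= (3, 0, 0, 0) -> finishes; pool += (2, 2, 1, 0) = (5, 2, 1, 0)
  proc-E needs (5, 2, 1, 0) <= (5, 2, 1, 0) -> finishes; pool += (1, 3, 2, 1) = (6, 5, 3, 1)
  proc-A cannot run: need (7, 6, 0, 1) vs free (6, 5, 3, 1) (insufficient index locks and page locks)
  proc-H cannot run: need (8, 3, 8, 1) vs free (6, 5, 3, 1) (insufficient index locks and row locks)
  proc-I cannot run: need (10, 6, 6, 1) vs free (6, 5, 3, 1) (insufficient index locks, page locks and row locks)
  proc-D cannot run: need (7, 4, 9, 2) vs free (6, 5, 3, 1) (insufficient index locks, row locks and schema locks)
  proc-B cannot run: need (8, 1, 4, 4) vs free (6, 5, 3, 1) (insufficient index locks, row locks and schema locks)
Processes that can never finish: proc-A, proc-H, proc-I, proc-D and proc-B.


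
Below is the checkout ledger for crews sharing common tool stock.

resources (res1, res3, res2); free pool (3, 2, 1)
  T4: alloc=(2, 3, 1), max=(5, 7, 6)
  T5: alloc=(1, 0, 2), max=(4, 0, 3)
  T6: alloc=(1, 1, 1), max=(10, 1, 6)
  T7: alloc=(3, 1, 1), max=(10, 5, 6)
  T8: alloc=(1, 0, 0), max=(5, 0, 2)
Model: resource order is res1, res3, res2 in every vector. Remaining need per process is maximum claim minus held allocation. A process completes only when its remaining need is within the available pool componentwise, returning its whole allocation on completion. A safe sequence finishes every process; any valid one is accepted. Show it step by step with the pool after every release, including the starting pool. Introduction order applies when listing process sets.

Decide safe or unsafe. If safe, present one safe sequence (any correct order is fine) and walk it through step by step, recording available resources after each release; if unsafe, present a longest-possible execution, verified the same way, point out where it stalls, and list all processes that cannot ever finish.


UNSAFE — no complete ordering exists.
Key observation: T5, T8 can finish, but then (5, 2, 3) is all there is, and the blocked group's res2 demands exceed it.
Going as far as possible: T5, T8; after that, nothing fits. Walking it through:
  pool = (3, 2, 1)
  run T5 (needs (3, 0, 1), free (3, 2, 1)); after release of (1, 0, 2) the pool is (4, 2, 3)
  run T8 (needs (4, 0, 2), free (4, 2, 3)); after release of (1, 0, 0) the pool is (5, 2, 3)
  blocked: T4 wants (3, 4, 5), pool (5, 2, 3) — not enough res3 and res2
  blocked: T6 wants (9, 0, 5), pool (5, 2, 3) — not enough res1 and res2
  blocked: T7 wants (7, 4, 5), pool (5, 2, 3) — not enough res1, res3 and res2
Never able to finish: T4, T6 and T7.


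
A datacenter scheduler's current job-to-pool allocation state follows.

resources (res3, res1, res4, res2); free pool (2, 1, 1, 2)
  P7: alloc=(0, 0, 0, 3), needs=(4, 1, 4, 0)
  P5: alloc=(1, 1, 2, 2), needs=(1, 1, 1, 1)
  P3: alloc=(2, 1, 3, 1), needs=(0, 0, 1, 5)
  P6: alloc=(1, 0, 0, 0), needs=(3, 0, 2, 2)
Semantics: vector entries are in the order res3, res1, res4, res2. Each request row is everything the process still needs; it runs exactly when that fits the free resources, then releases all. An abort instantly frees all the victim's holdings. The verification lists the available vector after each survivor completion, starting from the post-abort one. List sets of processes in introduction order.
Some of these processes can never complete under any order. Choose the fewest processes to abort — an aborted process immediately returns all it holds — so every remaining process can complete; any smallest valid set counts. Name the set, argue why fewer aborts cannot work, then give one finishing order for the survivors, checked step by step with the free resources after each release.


Abort P7.
Key observation: P3 was stuck for good until P7 gave back (0, 0, 0, 3); in the order shown it finishes at step 1.
Why nothing smaller works: aborting no one leaves the state deadlocked as given.
One survivor order: P3, P6, P5. Verifying each step (post-abort pool first):
  pool = (2, 1, 1, 5)
  P3 needs (0, 0, 1, 5) <= (2, 1, 1, 5) -> finishes; pool += (2, 1, 3, 1) = (4, 2, 4, 6)
  P6 needs (3, 0, 2, 2) <= (4, 2, 4, 6) -> finishes; pool += (1, 0, 0, 0) = (5, 2, 4, 6)
  P5 needs (1, 1, 1, 1) <= (5, 2, 4, 6) -> finishes; pool += (1, 1, 2, 2) = (6, 3, 6, 8)


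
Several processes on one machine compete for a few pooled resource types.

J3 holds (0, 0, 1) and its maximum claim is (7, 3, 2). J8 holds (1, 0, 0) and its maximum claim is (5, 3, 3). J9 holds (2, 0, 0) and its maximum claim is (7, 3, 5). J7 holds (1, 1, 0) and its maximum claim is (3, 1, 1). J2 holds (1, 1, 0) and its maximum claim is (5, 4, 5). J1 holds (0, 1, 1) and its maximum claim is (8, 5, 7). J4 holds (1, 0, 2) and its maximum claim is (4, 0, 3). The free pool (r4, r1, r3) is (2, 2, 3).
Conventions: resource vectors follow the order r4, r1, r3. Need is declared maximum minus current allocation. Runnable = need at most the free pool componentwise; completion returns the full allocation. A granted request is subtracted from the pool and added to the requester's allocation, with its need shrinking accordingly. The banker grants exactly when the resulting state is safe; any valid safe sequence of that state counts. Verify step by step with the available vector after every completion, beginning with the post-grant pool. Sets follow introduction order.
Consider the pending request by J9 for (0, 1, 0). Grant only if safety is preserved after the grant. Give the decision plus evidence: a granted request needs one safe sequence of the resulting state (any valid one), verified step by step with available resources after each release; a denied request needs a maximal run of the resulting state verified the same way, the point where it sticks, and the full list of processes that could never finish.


DENY — the pretend-granted state is unsafe.
Key observation: after J7, J4 the pool peaks at (4, 2, 5), and each blocked process is short somewhere: J3 on r4, r1; J8 on r1; J9 on r4; J2 on r1; J1 on r4, r1, r3.
On the post-grant state, J7, J4 is a maximal run — nothing extends it. Verifying each step:
  pool = (2, 1, 3)
  run J7 (needs (2, 0, 1), free (2, 1, 3)); after release of (1, 1, 0) the pool is (3, 2, 3)
  run J4 (needs (3, 0, 1), free (3, 2, 3)); after release of (1, 0, 2) the pool is (4, 2, 5)
  J3 cannot run: need (7, 3, 1) vs free (4, 2, 5) (insufficient r4 and r1)
  J8 cannot run: need (4, 3, 3) vs free (4, 2, 5) (insufficient r1)
  J9 cannot run: need (5, 2, 5) vs free (4, 2, 5) (insufficient r4)
  J2 cannot run: need (4, 3, 5) vs free (4, 2, 5) (insufficient r1)
  J1 cannot run: need (8, 4, 6) vs free (4, 2, 5) (insufficient r4, r1 and r3)
Had the request been granted, J3, J8, J9, J2 and J1 could never finish.


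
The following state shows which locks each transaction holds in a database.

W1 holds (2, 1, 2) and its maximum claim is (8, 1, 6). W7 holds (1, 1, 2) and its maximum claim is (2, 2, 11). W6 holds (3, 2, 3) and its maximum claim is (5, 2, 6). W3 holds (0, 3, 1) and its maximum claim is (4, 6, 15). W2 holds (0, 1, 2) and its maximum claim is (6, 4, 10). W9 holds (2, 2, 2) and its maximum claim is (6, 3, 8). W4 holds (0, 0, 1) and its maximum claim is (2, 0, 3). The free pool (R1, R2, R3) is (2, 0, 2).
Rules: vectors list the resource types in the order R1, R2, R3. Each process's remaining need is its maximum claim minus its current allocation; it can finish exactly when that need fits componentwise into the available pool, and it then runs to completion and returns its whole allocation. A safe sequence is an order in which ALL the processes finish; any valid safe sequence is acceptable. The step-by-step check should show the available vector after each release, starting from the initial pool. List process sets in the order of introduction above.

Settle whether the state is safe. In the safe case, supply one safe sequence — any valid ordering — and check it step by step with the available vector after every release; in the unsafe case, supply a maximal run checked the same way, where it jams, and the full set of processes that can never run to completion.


SAFE, for example via the order W4, W6, W9, W1, W2, W7, W3.
Key observation: the order's first zero-slack moment is W4 ((2, 0, 2) needed, (2, 0, 2) free — a requested resource with nothing to spare).
Check, step by step:
  pool = (2, 0, 2)
  W4: need (2, 0, 2) fits (2, 0, 2); releases (0, 0, 1), pool now (2, 0, 3)
  W6: need (2, 0, 3) fits (2, 0, 3); releases (3, 2, 3), pool now (5, 2, 6)
  W9: need (4, 1, 6) fits (5, 2, 6); releases (2, 2, 2), pool now (7, 4, 8)
  W1: need (6, 0, 4) fits (7, 4, 8); releases (2, 1, 2), pool now (9, 5, 10)
  W2: need (6, 3, 8) fits (9, 5, 10); releases (0, 1, 2), pool now (9, 6, 12)
  W7: need (1, 1, 9) fits (9, 6, 12); releases (1, 1, 2), pool now (10, 7, 14)
  W3: need (4, 3, 14) fits (10, 7, 14); releases (0, 3, 1), pool now (10, 10, 15)


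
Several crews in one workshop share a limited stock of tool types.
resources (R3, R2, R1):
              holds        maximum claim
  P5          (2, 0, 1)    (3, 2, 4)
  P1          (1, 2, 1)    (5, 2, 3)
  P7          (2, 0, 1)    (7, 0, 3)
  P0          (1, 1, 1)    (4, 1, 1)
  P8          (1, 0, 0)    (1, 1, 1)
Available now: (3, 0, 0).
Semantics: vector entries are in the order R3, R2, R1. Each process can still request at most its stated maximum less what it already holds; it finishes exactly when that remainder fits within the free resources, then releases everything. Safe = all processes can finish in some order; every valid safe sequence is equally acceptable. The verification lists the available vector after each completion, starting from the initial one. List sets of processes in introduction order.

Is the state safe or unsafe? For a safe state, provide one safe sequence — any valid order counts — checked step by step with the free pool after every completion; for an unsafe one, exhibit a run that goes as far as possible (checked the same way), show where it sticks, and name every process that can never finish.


UNSAFE.
Key observation: R1 is the bottleneck — with P0, P8 done the pool holds (5, 1, 1), short of every remaining need.
The run P0, P8 cannot be extended any further. Check, step by step:
  pool = (3, 0, 0)
  run P0 (needs (3, 0, 0), free (3, 0, 0)); after release of (1, 1, 1) the pool is (4, 1, 1)
  run P8 (needs (0, 1, 1), free (4, 1, 1)); after release of (1, 0, 0) the pool is (5, 1, 1)
  blocked: P5 wants (1, 2, 3), pool (5, 1, 1) — not enough R2 and R1
  blocked: P1 wants (4, 0, 2), pool (5, 1, 1) — not enough R1
  blocked: P7 wants (5, 0, 2), pool (5, 1, 1) — not enough R1
Permanently blocked: P5, P1 and P7.


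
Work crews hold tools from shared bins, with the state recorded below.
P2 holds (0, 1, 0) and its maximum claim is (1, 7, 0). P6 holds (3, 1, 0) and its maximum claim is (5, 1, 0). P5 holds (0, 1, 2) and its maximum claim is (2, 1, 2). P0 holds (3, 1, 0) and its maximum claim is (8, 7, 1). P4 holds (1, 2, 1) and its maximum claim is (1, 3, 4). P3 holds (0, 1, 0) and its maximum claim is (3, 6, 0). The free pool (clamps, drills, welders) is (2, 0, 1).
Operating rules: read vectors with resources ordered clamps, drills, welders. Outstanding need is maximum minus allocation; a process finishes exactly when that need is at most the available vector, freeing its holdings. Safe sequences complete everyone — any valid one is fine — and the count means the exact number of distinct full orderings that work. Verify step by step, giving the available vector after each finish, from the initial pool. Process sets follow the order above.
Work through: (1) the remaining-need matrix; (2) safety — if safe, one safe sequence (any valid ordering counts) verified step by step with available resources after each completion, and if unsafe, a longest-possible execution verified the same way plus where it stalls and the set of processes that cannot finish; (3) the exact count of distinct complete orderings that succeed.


(1) Need matrix, components ordered clamps, drills, welders:
  P2: (1, 6, 0)
  P6: (2, 0, 0)
  P5: (2, 0, 0)
  P0: (5, 6, 1)
  P4: (0, 1, 3)
  P3: (3, 5, 0)
(2) The state is UNSAFE.
Key observation: P5, P4, P6 can finish, but then (6, 4, 4) is all there is, and the blocked group's drills demands exceed it.
The run P5, P4, P6 cannot be extended any further. Step-by-step check:
  pool = (2, 0, 1)
  P5 needs (2, 0, 0) <= (2, 0, 1) -> finishes; pool += (0, 1, 2) = (2, 1, 3)
  P4 needs (0, 1, 3) <= (2, 1, 3) -> finishes; pool += (1, 2, 1) = (3, 3, 4)
  P6 needs (2, 0, 0) <= (3, 3, 4) -> finishes; pool += (3, 1, 0) = (6, 4, 4)
  P2 still needs (1, 6, 0) but only (6, 4, 4) is free — short on drills
  P0 still needs (5, 6, 1) but only (6, 4, 4) is free — short on drills
  P3 still needs (3, 5, 0) but only (6, 4, 4) is free — short on drills
Never able to finish: P2, P0 and P3.
(3) Exactly 0 of the possible complete orderings are safe sequences.


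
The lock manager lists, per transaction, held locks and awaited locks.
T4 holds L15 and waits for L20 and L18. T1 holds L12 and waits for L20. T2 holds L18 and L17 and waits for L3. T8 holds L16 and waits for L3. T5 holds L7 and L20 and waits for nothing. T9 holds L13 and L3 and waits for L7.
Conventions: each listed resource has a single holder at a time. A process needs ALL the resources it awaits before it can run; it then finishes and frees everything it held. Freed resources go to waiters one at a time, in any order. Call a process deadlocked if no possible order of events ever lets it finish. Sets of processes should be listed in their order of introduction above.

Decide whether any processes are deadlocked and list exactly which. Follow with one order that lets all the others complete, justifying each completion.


Nothing here is deadlocked.
Key observation: all waits point, directly or indirectly, at processes that can finish, so nothing is permanently blocked.
A valid finishing order for the others: T5, T9, T2, T4, T1, T8.
Step-by-step check:
  T5: no waits; runs immediately, freeing L7 and L20
  run T9 (all its waits — L7 — are resolved); releases L13 and L3
  run T2 (all its waits — L3 — are resolved); releases L18 and L17
  run T4 (all its waits — L20 and L18 — are resolved); releases L15
  run T1 (all its waits — L20 — are resolved); releases L12
  run T8 (all its waits — L3 — are resolved); releases L16


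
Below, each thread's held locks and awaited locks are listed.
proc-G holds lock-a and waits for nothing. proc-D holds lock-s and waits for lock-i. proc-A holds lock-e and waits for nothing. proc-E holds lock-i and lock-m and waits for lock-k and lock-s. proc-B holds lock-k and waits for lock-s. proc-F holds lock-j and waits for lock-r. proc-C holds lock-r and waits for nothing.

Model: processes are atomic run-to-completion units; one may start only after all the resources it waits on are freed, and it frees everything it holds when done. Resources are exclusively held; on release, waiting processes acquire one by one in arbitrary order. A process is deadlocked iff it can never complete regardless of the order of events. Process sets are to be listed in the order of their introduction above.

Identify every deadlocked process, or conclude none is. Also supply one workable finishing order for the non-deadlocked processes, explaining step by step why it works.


Deadlocked: proc-D, proc-E and proc-B.
Key observation: the waits loop around proc-D -> proc-E -> proc-D with no way out; proc-B is caught in further circular waits.
The rest can finish in the order proc-G, proc-C, proc-F, proc-A.
Verifying each step:
  proc-G waits on nothing -> runs at once and releases lock-a
  proc-C waits on nothing -> runs at once and releases lock-r
  proc-F waits on lock-r — all released -> runs and releases lock-j
  proc-A waits on nothing -> runs at once and releases lock-e


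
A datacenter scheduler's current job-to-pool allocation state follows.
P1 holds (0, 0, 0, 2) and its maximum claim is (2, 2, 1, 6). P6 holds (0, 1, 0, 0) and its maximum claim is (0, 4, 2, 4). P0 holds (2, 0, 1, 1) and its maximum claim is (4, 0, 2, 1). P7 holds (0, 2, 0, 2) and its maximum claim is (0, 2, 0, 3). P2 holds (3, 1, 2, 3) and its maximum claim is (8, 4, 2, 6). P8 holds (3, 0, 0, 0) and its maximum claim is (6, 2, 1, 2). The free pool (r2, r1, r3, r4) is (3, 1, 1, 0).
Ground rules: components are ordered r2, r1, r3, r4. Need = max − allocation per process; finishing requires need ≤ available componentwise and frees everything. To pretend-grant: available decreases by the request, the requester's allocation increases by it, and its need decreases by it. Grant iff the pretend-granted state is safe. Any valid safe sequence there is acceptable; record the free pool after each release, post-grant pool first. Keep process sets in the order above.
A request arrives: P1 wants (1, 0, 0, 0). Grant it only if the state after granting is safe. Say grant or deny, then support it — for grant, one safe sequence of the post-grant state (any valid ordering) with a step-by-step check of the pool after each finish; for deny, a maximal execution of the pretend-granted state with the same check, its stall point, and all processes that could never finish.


GRANT: granting preserves safety; a valid post-grant sequence is P0, P7, P8, P2, P6, P1.
Key observation: (2, 1, 1, 0) free after granting still covers P0 first, and each release covers the next.
Verifying the post-grant state step by step:
  pool = (2, 1, 1, 0)
  P0 needs (2, 0, 1, 0) <= (2, 1, 1, 0) -> finishes; pool += (2, 0, 1, 1) = (4, 1, 2, 1)
  P7 needs (0, 0, 0, 1) <= (4, 1, 2, 1) -> finishes; pool += (0, 2, 0, 2) = (4, 3, 2, 3)
  P8 needs (3, 2, 1, 2) <= (4, 3, 2, 3) -> finishes; pool += (3, 0, 0, 0) = (7, 3, 2, 3)
  P2 needs (5, 3, 0, 3) <= (7, 3, 2, 3) -> finishes; pool += (3, 1, 2, 3) = (10, 4, 4, 6)
  P6 needs (0, 3, 2, 4) <= (10, 4, 4, 6) -> finishes; pool += (0, 1, 0, 0) = (10, 5, 4, 6)
  P1 needs (1, 2, 1, 4) <= (10, 5, 4, 6) -> finishes; pool += (1, 0, 0, 2) = (11, 5, 4, 8)


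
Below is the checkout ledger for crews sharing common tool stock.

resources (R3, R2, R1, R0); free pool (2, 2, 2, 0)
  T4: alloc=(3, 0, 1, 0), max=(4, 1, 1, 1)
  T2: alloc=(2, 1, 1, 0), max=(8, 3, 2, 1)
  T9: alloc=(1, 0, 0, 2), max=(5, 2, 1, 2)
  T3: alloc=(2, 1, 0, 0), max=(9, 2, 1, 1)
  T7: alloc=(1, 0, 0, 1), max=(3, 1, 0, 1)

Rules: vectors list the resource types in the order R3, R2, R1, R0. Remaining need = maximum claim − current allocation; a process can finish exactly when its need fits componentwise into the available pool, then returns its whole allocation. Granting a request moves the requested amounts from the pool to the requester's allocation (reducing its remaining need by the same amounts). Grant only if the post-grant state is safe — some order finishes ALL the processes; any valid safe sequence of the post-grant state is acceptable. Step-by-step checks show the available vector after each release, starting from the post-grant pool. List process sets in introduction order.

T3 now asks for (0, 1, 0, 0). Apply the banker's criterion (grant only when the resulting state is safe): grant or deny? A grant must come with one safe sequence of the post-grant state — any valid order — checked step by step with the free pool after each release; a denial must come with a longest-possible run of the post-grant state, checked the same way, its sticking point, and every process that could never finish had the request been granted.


DENY — the pretend-granted state is unsafe.
Key observation: after T7, T4 the pool peaks at (6, 1, 3, 1), and each blocked process is short somewhere: T2 on R2; T9 on R2; T3 on R3.
On the post-grant state, T7, T4 is a maximal run — nothing extends it. Step-by-step check:
  pool = (2, 1, 2, 0)
  T7: need (2, 1, 0, 0) fits (2, 1, 2, 0); releases (1, 0, 0, 1), pool now (3, 1, 2, 1)
  T4: need (1, 1, 0, 1) fits (3, 1, 2, 1); releases (3, 0, 1, 0), pool now (6, 1, 3, 1)
  T2 cannot run: need (6, 2, 1, 1) vs free (6, 1, 3, 1) (insufficient R2)
  T9 cannot run: need (4, 2, 1, 0) vs free (6, 1, 3, 1) (insufficient R2)
  T3 cannot run: need (7, 0, 1, 1) vs free (6, 1, 3, 1) (insufficient R3)
Had the request been granted, T2, T9 and T3 could never finish.


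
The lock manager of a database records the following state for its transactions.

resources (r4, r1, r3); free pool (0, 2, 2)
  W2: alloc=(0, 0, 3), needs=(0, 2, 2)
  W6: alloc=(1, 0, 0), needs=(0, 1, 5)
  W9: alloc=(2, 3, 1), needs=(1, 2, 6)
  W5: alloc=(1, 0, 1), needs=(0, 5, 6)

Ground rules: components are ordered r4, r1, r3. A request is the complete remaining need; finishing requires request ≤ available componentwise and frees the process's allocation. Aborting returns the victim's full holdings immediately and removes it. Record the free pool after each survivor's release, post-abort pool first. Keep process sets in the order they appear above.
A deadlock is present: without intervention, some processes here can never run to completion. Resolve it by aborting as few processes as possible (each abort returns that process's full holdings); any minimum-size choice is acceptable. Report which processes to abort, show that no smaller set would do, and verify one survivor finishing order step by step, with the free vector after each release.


Abort W9.
Key observation: aborting W9 returns (2, 3, 1), and W5 — hopeless before — runs at step 3 with the returned capacity in the pool.
Minimality: the empty abort set fails — the state is deadlocked as it stands.
Survivors finish in the order: W2, W6, W5. Verifying each step (pool after the aborts first):
  pool = (2, 5, 3)
  run W2 (needs (0, 2, 2), free (2, 5, 3)); after release of (0, 0, 3) the pool is (2, 5, 6)
  run W6 (needs (0, 1, 5), free (2, 5, 6)); after release of (1, 0, 0) the pool is (3, 5, 6)
  run W5 (needs (0, 5, 6), free (3, 5, 6)); after release of (1, 0, 1) the pool is (4, 5, 7)


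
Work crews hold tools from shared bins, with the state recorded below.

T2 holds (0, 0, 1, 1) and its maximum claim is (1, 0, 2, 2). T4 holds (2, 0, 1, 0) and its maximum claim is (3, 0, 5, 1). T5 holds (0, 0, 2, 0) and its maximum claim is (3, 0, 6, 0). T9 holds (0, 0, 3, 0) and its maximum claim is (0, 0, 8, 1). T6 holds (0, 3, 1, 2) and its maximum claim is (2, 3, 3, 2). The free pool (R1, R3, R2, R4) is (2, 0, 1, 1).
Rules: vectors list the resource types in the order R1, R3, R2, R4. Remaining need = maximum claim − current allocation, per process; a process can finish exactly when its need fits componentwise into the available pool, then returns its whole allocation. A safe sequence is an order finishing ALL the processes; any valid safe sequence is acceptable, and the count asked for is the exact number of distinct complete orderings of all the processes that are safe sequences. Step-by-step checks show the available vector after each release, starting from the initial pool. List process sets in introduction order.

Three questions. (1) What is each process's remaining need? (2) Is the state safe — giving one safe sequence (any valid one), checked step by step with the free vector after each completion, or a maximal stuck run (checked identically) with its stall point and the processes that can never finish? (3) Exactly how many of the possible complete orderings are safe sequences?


(1) Remaining need (order R1, R3, R2, R4):
  T2: (1, 0, 1, 1)
  T4: (1, 0, 4, 1)
  T5: (3, 0, 4, 0)
  T9: (0, 0, 5, 1)
  T6: (2, 0, 2, 0)
(2) UNSAFE — no complete ordering exists.
Key observation: even finishing T2, T6 leaves just (2, 3, 3, 4) free — too little R2 for any of the remaining processes.
The run T2, T6 cannot be extended any further. Walking it through:
  pool = (2, 0, 1, 1)
  T2 needs (1, 0, 1, 1) <= (2, 0, 1, 1) -> finishes; pool += (0, 0, 1, 1) = (2, 0, 2, 2)
  T6 needs (2, 0, 2, 0) <= (2, 0, 2, 2) -> finishes; pool += (0, 3, 1, 2) = (2, 3, 3, 4)
  T4 still needs (1, 0, 4, 1) but only (2, 3, 3, 4) is free — short on R2
  T5 still needs (3, 0, 4, 0) but only (2, 3, 3, 4) is free — short on R1 and R2
  T9 still needs (0, 0, 5, 1) but only (2, 3, 3, 4) is free — short on R2
Processes that can never finish: T4, T5 and T9.
(3) Precisely 0 of the possible complete orderings are safe sequences.
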